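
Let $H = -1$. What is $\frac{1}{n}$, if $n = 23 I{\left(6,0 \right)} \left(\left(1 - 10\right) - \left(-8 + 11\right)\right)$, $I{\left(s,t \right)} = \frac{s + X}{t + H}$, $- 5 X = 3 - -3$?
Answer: $\frac{5}{6624} \approx 0.00075483$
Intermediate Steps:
$X = - \frac{6}{5}$ ($X = - \frac{3 - -3}{5} = - \frac{3 + 3}{5} = \left(- \frac{1}{5}\right) 6 = - \frac{6}{5} \approx -1.2$)
$I{\left(s,t \right)} = \frac{- \frac{6}{5} + s}{-1 + t}$ ($I{\left(s,t \right)} = \frac{s - \frac{6}{5}}{t - 1} = \frac{- \frac{6}{5} + s}{-1 + t}$)
$n = \frac{6624}{5}$ ($n = 23 \frac{- \frac{6}{5} + 6}{-1 + 0} \left(\left(1 - 10\right) - \left(-8 + 11\right)\right) = 23 \frac{1}{-1} \cdot \frac{24}{5} \left(-9 - 3\right) = 23 \left(\left(-1\right) \frac{24}{5}\right) \left(-9 - 3\right) = 23 \left(- \frac{24}{5}\right) \left(-12\right) = \left(- \frac{552}{5}\right) \left(-12\right) = \frac{6624}{5} \approx 1324.8$)
$\frac{1}{n} = \frac{1}{\frac{6624}{5}} = \frac{5}{6624}$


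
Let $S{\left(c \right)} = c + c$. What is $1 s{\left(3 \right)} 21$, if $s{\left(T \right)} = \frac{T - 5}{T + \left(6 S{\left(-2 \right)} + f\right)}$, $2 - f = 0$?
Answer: $\frac{42}{19} \approx 2.2105$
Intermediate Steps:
$f = 2$ ($f = 2 - 0 = 2 + 0 = 2$)
$S{\left(c \right)} = 2 c$
$s{\left(T \right)} = \frac{-5 + T}{-22 + T}$ ($s{\left(T \right)} = \frac{T - 5}{T + \left(6 \cdot 2 \left(-2\right) + 2\right)} = \frac{-5 + T}{T + \left(6 \left(-4\right) + 2\right)} = \frac{-5 + T}{T + \left(-24 + 2\right)} = \frac{-5 + T}{T - 22} = \frac{-5 + T}{-22 + T}$)
$1 s{\left(3 \right)} 21 = 1 \frac{-5 + 3}{-22 + 3} \cdot 21 = 1 \frac{1}{-19} \left(-2\right) 21 = 1 \left(\left(- \frac{1}{19}\right) \left(-2\right)\right) 21 = 1 \cdot \frac{2}{19} \cdot 21 = \frac{2}{19} \cdot 21 = \frac{42}{19}$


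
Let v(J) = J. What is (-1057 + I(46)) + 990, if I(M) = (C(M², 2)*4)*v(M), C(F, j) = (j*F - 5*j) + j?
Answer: 777149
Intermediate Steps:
C(F, j) = -4*j + F*j (C(F, j) = (F*j - 5*j) + j = (-5*j + F*j) + j = -4*j + F*j)
I(M) = M*(-32 + 8*M²) (I(M) = ((2*(-4 + M²))*4)*M = ((-8 + 2*M²)*4)*M = (-32 + 8*M²)*M = M*(-32 + 8*M²))
(-1057 + I(46)) + 990 = (-1057 + 8*46*(-4 + 46²)) + 990 = (-1057 + 8*46*(-4 + 2116)) + 990 = (-1057 + 8*46*2112) + 990 = (-1057 + 777216) + 990 = 776159 + 990 = 777149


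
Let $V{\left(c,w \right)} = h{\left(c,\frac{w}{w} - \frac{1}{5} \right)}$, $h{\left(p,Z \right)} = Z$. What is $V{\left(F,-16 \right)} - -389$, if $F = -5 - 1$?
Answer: $\frac{1949}{5} \approx 389.8$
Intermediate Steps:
$F = -6$ ($F = -5 - 1 = -6$)
$V{\left(c,w \right)} = \frac{4}{5}$ ($V{\left(c,w \right)} = \frac{w}{w} - \frac{1}{5} = 1 - \frac{1}{5} = \frac{4}{5}$)
$V{\left(F,-16 \right)} - -389 = \frac{4}{5} - -389 = \frac{4}{5} + 389 = \frac{1949}{5}$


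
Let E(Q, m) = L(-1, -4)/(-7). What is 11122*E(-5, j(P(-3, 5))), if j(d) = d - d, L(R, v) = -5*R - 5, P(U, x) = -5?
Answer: 0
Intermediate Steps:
L(R, v) = -5 - 5*R
j(d) = 0
E(Q, m) = 0 (E(Q, m) = (-5 - 5*(-1))/(-7) = (-5 + 5)*(-⅐) = 0*(-⅐) = 0)
11122*E(-5, j(P(-3, 5))) = 11122*0 = 0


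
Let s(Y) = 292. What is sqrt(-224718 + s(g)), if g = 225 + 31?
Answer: I*sqrt(224426) ≈ 473.74*I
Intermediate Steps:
g = 256
sqrt(-224718 + s(g)) = sqrt(-224718 + 292) = sqrt(-224426) = I*sqrt(224426)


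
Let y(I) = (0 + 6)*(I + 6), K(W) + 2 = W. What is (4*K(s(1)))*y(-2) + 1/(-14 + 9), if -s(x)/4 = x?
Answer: -2881/5 ≈ -576.20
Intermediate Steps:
s(x) = -4*x
K(W) = -2 + W
y(I) = 36 + 6*I (y(I) = 6*(6 + I) = 36 + 6*I)
(4*K(s(1)))*y(-2) + 1/(-14 + 9) = (4*(-2 - 4*1))*(36 + 6*(-2)) + 1/(-14 + 9) = (4*(-2 - 4))*(36 - 12) + 1/(-5) = (4*(-6))*24 - ⅕ = -24*24 - ⅕ = -576 - ⅕ = -2881/5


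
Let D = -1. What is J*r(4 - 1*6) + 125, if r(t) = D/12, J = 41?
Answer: 1459/12 ≈ 121.58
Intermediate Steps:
r(t) = -1/12
J*r(4 - 1*6) + 125 = 41*(-1/12) + 125 = -41/12 + 125 = 1459/12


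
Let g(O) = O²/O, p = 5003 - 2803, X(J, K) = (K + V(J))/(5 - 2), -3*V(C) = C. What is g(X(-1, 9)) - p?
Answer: -19772/9 ≈ -2196.9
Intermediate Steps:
V(C) = -C/3
X(J, K) = -J/9 + K/3 (X(J, K) = (K - J/3)/(5 - 2) = (K - J/3)/3 = (K - J/3)*(⅓) = -J/9 + K/3)
p = 2200
g(O) = O
g(X(-1, 9)) - p = (-⅑*(-1) + (⅓)*9) - 1*2200 = (⅑ + 3) - 2200 = 28/9 - 2200 = -19772/9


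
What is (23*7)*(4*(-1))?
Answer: -644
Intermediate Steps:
(23*7)*(4*(-1)) = 161*(-4) = -644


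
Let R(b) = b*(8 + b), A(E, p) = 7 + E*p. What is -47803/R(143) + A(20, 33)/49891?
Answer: -2370536942/1077296363 ≈ -2.2005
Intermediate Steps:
-47803/R(143) + A(20, 33)/49891 = -47803*1/(143*(8 + 143)) + (7 + 20*33)/49891 = -47803/(143*151) + (7 + 660)*(1/49891) = -47803/21593 + 667*(1/49891) = -47803*1/21593 + 667/49891 = -47803/21593 + 667/49891 = -2370536942/1077296363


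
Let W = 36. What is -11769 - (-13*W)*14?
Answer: -5217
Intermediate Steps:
-11769 - (-13*W)*14 = -11769 - (-13*36)*14 = -11769 - (-468)*14 = -11769 - 1*(-6552) = -11769 + 6552 = -5217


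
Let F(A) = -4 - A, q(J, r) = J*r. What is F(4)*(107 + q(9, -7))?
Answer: -352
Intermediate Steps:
F(4)*(107 + q(9, -7)) = (-4 - 1*4)*(107 + 9*(-7)) = (-4 - 4)*(107 - 63) = -8*44 = -352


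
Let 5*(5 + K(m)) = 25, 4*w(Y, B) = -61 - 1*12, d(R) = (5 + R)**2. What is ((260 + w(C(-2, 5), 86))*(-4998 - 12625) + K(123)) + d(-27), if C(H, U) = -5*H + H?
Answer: -17039505/4 ≈ -4.2599e+6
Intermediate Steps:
C(H, U) = -4*H
w(Y, B) = -73/4 (w(Y, B) = (-61 - 1*12)/4 = (-61 - 12)/4 = (1/4)*(-73) = -73/4)
K(m) = 0 (K(m) = -5 + (1/5)*25 = -5 + 5 = 0)
((260 + w(C(-2, 5), 86))*(-4998 - 12625) + K(123)) + d(-27) = ((260 - 73/4)*(-4998 - 12625) + 0) + (5 - 27)**2 = ((967/4)*(-17623) + 0) + (-22)**2 = (-17041441/4 + 0) + 484 = -17041441/4 + 484 = -17039505/4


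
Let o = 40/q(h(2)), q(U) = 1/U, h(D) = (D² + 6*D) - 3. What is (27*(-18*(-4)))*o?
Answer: 1010880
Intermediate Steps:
h(D) = -3 + D² + 6*D
o = 520 (o = 40/(1/(-3 + 2² + 6*2)) = 40/(1/(-3 + 4 + 12)) = 40/(1/13) = 40*13 = 520)
(27*(-18*(-4)))*o = (27*(-18*(-4)))*520 = (27*72)*520 = 1944*520 = 1010880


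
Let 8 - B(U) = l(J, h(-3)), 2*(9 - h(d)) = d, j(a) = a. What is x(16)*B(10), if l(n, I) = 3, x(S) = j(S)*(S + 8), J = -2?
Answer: 1920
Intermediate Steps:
h(d) = 9 - d/2
x(S) = S*(8 + S) (x(S) = S*(S + 8) = S*(8 + S))
B(U) = 5 (B(U) = 8 - 1*3 = 8 - 3 = 5)
x(16)*B(10) = (16*(8 + 16))*5 = (16*24)*5 = 384*5 = 1920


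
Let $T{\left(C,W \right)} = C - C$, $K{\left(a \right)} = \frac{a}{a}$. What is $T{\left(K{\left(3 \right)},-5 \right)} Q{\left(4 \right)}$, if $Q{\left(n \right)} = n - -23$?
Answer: $0$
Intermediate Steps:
$K{\left(a \right)} = 1$
$T{\left(C,W \right)} = 0$
$Q{\left(n \right)} = 23 + n$ ($Q{\left(n \right)} = n + 23 = 23 + n$)
$T{\left(K{\left(3 \right)},-5 \right)} Q{\left(4 \right)} = 0 \left(23 + 4\right) = 0 \cdot 27 = 0$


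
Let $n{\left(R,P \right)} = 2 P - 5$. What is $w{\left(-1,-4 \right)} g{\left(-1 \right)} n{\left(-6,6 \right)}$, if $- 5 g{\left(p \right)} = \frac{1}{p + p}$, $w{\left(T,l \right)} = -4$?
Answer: $- \frac{14}{5} \approx -2.8$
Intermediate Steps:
$g{\left(p \right)} = - \frac{1}{10 p}$ ($g{\left(p \right)} = - \frac{1}{5 \left(p + p\right)} = - \frac{1}{5 \cdot 2 p} = - \frac{\frac{1}{2} \frac{1}{p}}{5} = - \frac{1}{10 p}$)
$n{\left(R,P \right)} = -5 + 2 P$
$w{\left(-1,-4 \right)} g{\left(-1 \right)} n{\left(-6,6 \right)} = - 4 \left(- \frac{1}{10 \left(-1\right)}\right) \left(-5 + 2 \cdot 6\right) = - 4 \left(\left(- \frac{1}{10}\right) \left(-1\right)\right) \left(-5 + 12\right) = \left(-4\right) \frac{1}{10} \cdot 7 = \left(- \frac{2}{5}\right) 7 = - \frac{14}{5}$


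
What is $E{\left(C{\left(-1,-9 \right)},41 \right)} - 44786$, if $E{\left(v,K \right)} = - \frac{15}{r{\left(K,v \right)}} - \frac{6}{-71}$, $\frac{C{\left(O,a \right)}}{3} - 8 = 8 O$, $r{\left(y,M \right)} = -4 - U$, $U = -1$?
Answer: $- \frac{3179445}{71} \approx -44781.0$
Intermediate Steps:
$r{\left(y,M \right)} = -3$ ($r{\left(y,M \right)} = -4 - -1 = -4 + 1 = -3$)
$C{\left(O,a \right)} = 24 + 24 O$ ($C{\left(O,a \right)} = 24 + 3 \cdot 8 O = 24 + 24 O$)
$E{\left(v,K \right)} = \frac{361}{71}$ ($E{\left(v,K \right)} = - \frac{15}{-3} - \frac{6}{-71} = \left(-15\right) \left(- \frac{1}{3}\right) - - \frac{6}{71} = 5 + \frac{6}{71} = \frac{361}{71}$)
$E{\left(C{\left(-1,-9 \right)},41 \right)} - 44786 = \frac{361}{71} - 44786 = - \frac{3179445}{71}$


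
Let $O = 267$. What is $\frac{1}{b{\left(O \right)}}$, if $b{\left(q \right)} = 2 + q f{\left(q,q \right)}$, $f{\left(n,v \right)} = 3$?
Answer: $\frac{1}{803} \approx 0.0012453$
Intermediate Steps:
$b{\left(q \right)} = 2 + 3 q$ ($b{\left(q \right)} = 2 + q 3 = 2 + 3 q$)
$\frac{1}{b{\left(O \right)}} = \frac{1}{2 + 3 \cdot 267} = \frac{1}{2 + 801} = \frac{1}{803}$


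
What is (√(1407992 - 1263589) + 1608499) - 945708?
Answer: 662791 + 7*√2947 ≈ 6.6317e+5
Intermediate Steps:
(√(1407992 - 1263589) + 1608499) - 945708 = (√144403 + 1608499) - 945708 = (7*√2947 + 1608499) - 945708 = (1608499 + 7*√2947) - 945708 = 662791 + 7*√2947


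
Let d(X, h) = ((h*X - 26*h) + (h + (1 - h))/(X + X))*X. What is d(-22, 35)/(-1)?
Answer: -73921/2 ≈ -36961.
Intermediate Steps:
d(X, h) = X*(1/(2*X) - 26*h + X*h) (d(X, h) = ((X*h - 26*h) + 1/(2*X))*X = ((-26*h + X*h) + 1*(1/(2*X)))*X = ((-26*h + X*h) + 1/(2*X))*X = (1/(2*X) - 26*h + X*h)*X = X*(1/(2*X) - 26*h + X*h))
d(-22, 35)/(-1) = (½ + 35*(-22)² - 26*(-22)*35)/(-1) = (½ + 35*484 + 20020)*(-1) = (½ + 16940 + 20020)*(-1) = (73921/2)*(-1) = -73921/2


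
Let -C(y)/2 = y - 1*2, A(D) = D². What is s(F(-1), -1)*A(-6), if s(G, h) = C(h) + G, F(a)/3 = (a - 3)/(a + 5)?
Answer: 108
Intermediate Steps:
C(y) = 4 - 2*y (C(y) = -2*(y - 1*2) = -2*(y - 2) = -2*(-2 + y) = 4 - 2*y)
F(a) = 3*(-3 + a)/(5 + a) (F(a) = 3*((a - 3)/(a + 5)) = 3*((-3 + a)/(5 + a)) = 3*(-3 + a)/(5 + a))
s(G, h) = 4 + G - 2*h (s(G, h) = (4 - 2*h) + G = 4 + G - 2*h)
s(F(-1), -1)*A(-6) = (4 + 3*(-3 - 1)/(5 - 1) - 2*(-1))*(-6)² = (4 + 3*(-4)/4 + 2)*36 = (4 + 3*(¼)*(-4) + 2)*36 = (4 - 3 + 2)*36 = 3*36 = 108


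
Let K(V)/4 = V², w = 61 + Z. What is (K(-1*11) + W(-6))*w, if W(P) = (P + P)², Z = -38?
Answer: 14444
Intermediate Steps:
W(P) = 4*P² (W(P) = (2*P)² = 4*P²)
w = 23 (w = 61 - 38 = 23)
K(V) = 4*V²
(K(-1*11) + W(-6))*w = (4*(-1*11)² + 4*(-6)²)*23 = (4*(-11)² + 4*36)*23 = (4*121 + 144)*23 = (484 + 144)*23 = 628*23 = 14444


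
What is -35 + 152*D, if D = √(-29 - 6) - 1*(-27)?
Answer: 4069 + 152*I*√35 ≈ 4069.0 + 899.24*I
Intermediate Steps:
D = 27 + I*√35 (D = √(-35) + 27 = I*√35 + 27 = 27 + I*√35 ≈ 27.0 + 5.9161*I)
-35 + 152*D = -35 + 152*(27 + I*√35) = -35 + (4104 + 152*I*√35) = 4069 + 152*I*√35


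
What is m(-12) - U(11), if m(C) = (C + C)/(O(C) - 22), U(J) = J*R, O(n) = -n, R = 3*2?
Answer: -318/5 ≈ -63.600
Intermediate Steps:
R = 6
U(J) = 6*J (U(J) = J*6 = 6*J)
m(C) = 2*C/(-22 - C) (m(C) = (C + C)/(-C - 22) = (2*C)/(-22 - C) = 2*C/(-22 - C))
m(-12) - U(11) = -2*(-12)/(22 - 12) - 6*11 = -2*(-12)/10 - 1*66 = -2*(-12)*1/10 - 66 = 12/5 - 66 = -318/5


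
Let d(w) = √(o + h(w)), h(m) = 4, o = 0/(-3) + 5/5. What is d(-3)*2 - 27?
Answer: -27 + 2*√5 ≈ -22.528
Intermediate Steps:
o = 1 (o = 0*(-⅓) + 5*(⅕) = 0 + 1 = 1)
d(w) = √5 (d(w) = √(1 + 4) = √5)
d(-3)*2 - 27 = √5*2 - 27 = 2*√5 - 27 = -27 + 2*√5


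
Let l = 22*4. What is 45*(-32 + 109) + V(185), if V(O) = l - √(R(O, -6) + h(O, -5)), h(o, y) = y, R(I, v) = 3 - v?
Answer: 3551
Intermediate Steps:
l = 88
V(O) = 86 (V(O) = 88 - √((3 - 1*(-6)) - 5) = 88 - √((3 + 6) - 5) = 88 - √(9 - 5) = 88 - √4 = 88 - 1*2 = 88 - 2 = 86)
45*(-32 + 109) + V(185) = 45*(-32 + 109) + 86 = 45*77 + 86 = 3465 + 86 = 3551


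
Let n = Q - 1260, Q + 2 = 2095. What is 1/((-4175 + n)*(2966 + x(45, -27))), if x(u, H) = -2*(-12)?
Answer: -1/9992580 ≈ -1.0007e-7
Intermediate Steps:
Q = 2093 (Q = -2 + 2095 = 2093)
x(u, H) = 24
n = 833 (n = 2093 - 1260 = 833)
1/((-4175 + n)*(2966 + x(45, -27))) = 1/((-4175 + 833)*(2966 + 24)) = 1/(-3342*2990) = 1/(-9992580) = -1/9992580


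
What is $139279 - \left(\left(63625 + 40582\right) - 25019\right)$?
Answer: $60091$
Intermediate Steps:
$139279 - \left(\left(63625 + 40582\right) - 25019\right) = 139279 - \left(104207 - 25019\right) = 139279 - 79188 = 60091$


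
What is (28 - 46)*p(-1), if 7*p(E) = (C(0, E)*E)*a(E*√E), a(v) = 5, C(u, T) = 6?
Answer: 540/7 ≈ 77.143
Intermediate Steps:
p(E) = 30*E/7 (p(E) = ((6*E)*5)/7 = (30*E)/7 = 30*E/7)
(28 - 46)*p(-1) = (28 - 46)*((30/7)*(-1)) = -18*(-30/7) = 540/7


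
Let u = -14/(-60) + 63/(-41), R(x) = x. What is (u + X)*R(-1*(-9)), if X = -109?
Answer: -407019/410 ≈ -992.73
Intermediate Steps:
u = -1603/1230 (u = -14*(-1/60) + 63*(-1/41) = 7/30 - 63/41 = -1603/1230 ≈ -1.3033)
(u + X)*R(-1*(-9)) = (-1603/1230 - 109)*(-1*(-9)) = -135673/1230*9 = -407019/410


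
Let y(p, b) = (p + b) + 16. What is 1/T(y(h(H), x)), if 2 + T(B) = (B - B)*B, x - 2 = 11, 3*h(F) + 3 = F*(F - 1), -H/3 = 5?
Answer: -½ ≈ -0.50000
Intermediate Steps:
H = -15 (H = -3*5 = -15)
h(F) = -1 + F*(-1 + F)/3 (h(F) = -1 + (F*(F - 1))/3 = -1 + (F*(-1 + F))/3 = -1 + F*(-1 + F)/3)
x = 13 (x = 2 + 11 = 13)
y(p, b) = 16 + b + p (y(p, b) = (b + p) + 16 = 16 + b + p)
T(B) = -2 (T(B) = -2 + (B - B)*B = -2 + 0*B = -2 + 0 = -2)
1/T(y(h(H), x)) = 1/(-2) = -½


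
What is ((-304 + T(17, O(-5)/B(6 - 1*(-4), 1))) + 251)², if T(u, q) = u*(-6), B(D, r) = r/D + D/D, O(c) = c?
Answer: 24025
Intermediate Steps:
B(D, r) = 1 + r/D (B(D, r) = r/D + 1 = 1 + r/D)
T(u, q) = -6*u
((-304 + T(17, O(-5)/B(6 - 1*(-4), 1))) + 251)² = ((-304 - 6*17) + 251)² = ((-304 - 102) + 251)² = (-406 + 251)² = (-155)² = 24025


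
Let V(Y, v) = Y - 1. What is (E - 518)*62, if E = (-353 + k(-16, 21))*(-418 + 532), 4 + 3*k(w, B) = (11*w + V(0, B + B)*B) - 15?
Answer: -3036016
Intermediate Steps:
V(Y, v) = -1 + Y
k(w, B) = -19/3 - B/3 + 11*w/3 (k(w, B) = -4/3 + ((11*w + (-1 + 0)*B) - 15)/3 = -4/3 + ((11*w - B) - 15)/3 = -4/3 + ((-B + 11*w) - 15)/3 = -4/3 + (-15 - B + 11*w)/3 = -4/3 + (-5 - B/3 + 11*w/3) = -19/3 - B/3 + 11*w/3)
E = -48450 (E = (-353 + (-19/3 - ⅓*21 + (11/3)*(-16)))*(-418 + 532) = (-353 + (-19/3 - 7 - 176/3))*114 = (-353 - 72)*114 = -425*114 = -48450)
(E - 518)*62 = (-48450 - 518)*62 = -48968*62 = -3036016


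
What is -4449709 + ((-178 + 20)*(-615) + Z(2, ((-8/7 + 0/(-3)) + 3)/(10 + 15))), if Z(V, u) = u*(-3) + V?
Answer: -761694014/175 ≈ -4.3525e+6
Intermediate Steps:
Z(V, u) = V - 3*u (Z(V, u) = -3*u + V = V - 3*u)
-4449709 + ((-178 + 20)*(-615) + Z(2, ((-8/7 + 0/(-3)) + 3)/(10 + 15))) = -4449709 + ((-178 + 20)*(-615) + (2 - 3*((-8/7 + 0/(-3)) + 3)/(10 + 15))) = -4449709 + (-158*(-615) + (2 - 3*((-8*⅐ + 0*(-⅓)) + 3)/25)) = -4449709 + (97170 + (2 - 3*((-8/7 + 0) + 3)/25)) = -4449709 + (97170 + (2 - 3*(-8/7 + 3)/25)) = -4449709 + (97170 + (2 - 39/(7*25))) = -4449709 + (97170 + (2 - 3*13/175)) = -4449709 + (97170 + (2 - 39/175)) = -4449709 + (97170 + 311/175) = -4449709 + 17005061/175 = -761694014/175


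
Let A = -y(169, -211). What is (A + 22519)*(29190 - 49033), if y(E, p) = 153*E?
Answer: 66235934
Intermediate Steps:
A = -25857 (A = -153*169 = -1*25857 = -25857)
(A + 22519)*(29190 - 49033) = (-25857 + 22519)*(29190 - 49033) = -3338*(-19843) = 66235934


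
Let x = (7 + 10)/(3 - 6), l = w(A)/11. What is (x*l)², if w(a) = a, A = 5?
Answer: 7225/1089 ≈ 6.6345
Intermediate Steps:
l = 5/11 ≈ 0.45455
x = -17/3 (x = 17/(-3) = 17*(-⅓) = -17/3 ≈ -5.6667)
(x*l)² = (-17/3*5/11)² = (-85/33)² = 7225/1089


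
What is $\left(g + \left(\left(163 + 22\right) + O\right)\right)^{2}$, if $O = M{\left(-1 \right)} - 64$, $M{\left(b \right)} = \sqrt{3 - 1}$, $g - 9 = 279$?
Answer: $\left(409 + \sqrt{2}\right)^{2} \approx 1.6844 \cdot 10^{5}$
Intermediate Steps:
$g = 288$ ($g = 9 + 279 = 288$)
$M{\left(b \right)} = \sqrt{2}$
$O = -64 + \sqrt{2}$ ($O = \sqrt{2} - 64 = -64 + \sqrt{2} \approx -62.586$)
$\left(g + \left(\left(163 + 22\right) + O\right)\right)^{2} = \left(288 + \left(\left(163 + 22\right) - \left(64 - \sqrt{2}\right)\right)\right)^{2} = \left(288 + \left(185 - \left(64 - \sqrt{2}\right)\right)\right)^{2} = \left(288 + \left(121 + \sqrt{2}\right)\right)^{2} = \left(409 + \sqrt{2}\right)^{2}$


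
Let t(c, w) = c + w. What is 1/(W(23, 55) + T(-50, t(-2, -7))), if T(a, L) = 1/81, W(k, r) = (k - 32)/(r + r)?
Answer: -8910/619 ≈ -14.394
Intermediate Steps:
W(k, r) = (-32 + k)/(2*r) (W(k, r) = (-32 + k)/((2*r)) = (-32 + k)*(1/(2*r)) = (-32 + k)/(2*r))
T(a, L) = 1/81
1/(W(23, 55) + T(-50, t(-2, -7))) = 1/((1/2)*(-32 + 23)/55 + 1/81) = 1/((1/2)*(1/55)*(-9) + 1/81) = 1/(-9/110 + 1/81) = 1/(-619/8910) = -8910/619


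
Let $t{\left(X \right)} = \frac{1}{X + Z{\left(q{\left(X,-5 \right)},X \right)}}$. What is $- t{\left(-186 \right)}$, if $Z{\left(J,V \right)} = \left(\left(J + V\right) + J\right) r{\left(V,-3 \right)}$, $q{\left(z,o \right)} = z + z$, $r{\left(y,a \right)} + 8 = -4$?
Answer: $- \frac{1}{10974} \approx -9.1124 \cdot 10^{-5}$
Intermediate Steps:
$r{\left(y,a \right)} = -12$ ($r{\left(y,a \right)} = -8 - 4 = -12$)
$q{\left(z,o \right)} = 2 z$
$Z{\left(J,V \right)} = - 24 J - 12 V$ ($Z{\left(J,V \right)} = \left(\left(J + V\right) + J\right) \left(-12\right) = \left(V + 2 J\right) \left(-12\right) = - 24 J - 12 V$)
$t{\left(X \right)} = - \frac{1}{59 X}$ ($t{\left(X \right)} = \frac{1}{X - \left(12 X + 24 \cdot 2 X\right)} = \frac{1}{X - 60 X} = \frac{1}{\left(-59\right) X} = - \frac{1}{59 X}$)
$- t{\left(-186 \right)} = - \frac{-1}{59 \left(-186\right)} = - \frac{\left(-1\right) \left(-1\right)}{59 \cdot 186} = \left(-1\right) \frac{1}{10974} = - \frac{1}{10974}$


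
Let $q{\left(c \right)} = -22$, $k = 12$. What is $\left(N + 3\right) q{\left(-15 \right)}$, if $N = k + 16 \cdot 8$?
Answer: $-3146$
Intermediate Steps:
$N = 140$ ($N = 12 + 16 \cdot 8 = 12 + 128 = 140$)
$\left(N + 3\right) q{\left(-15 \right)} = \left(140 + 3\right) \left(-22\right) = 143 \left(-22\right) = -3146$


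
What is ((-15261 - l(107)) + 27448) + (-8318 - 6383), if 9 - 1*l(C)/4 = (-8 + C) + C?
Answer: -1726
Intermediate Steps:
l(C) = 68 - 8*C (l(C) = 36 - 4*((-8 + C) + C) = 36 - 4*(-8 + 2*C) = 36 + (32 - 8*C) = 68 - 8*C)
((-15261 - l(107)) + 27448) + (-8318 - 6383) = ((-15261 - (68 - 8*107)) + 27448) + (-8318 - 6383) = ((-15261 - (68 - 856)) + 27448) - 14701 = ((-15261 - 1*(-788)) + 27448) - 14701 = ((-15261 + 788) + 27448) - 14701 = (-14473 + 27448) - 14701 = 12975 - 14701 = -1726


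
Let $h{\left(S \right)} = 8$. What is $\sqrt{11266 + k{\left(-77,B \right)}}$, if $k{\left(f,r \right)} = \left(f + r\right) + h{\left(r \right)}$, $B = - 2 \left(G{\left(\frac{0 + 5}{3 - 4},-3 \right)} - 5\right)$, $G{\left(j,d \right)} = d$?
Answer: $\sqrt{11213} \approx 105.89$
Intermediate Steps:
$B = 16$ ($B = - 2 \left(-3 - 5\right) = \left(-2\right) \left(-8\right) = 16$)
$k{\left(f,r \right)} = 8 + f + r$ ($k{\left(f,r \right)} = \left(f + r\right) + 8 = 8 + f + r$)
$\sqrt{11266 + k{\left(-77,B \right)}} = \sqrt{11266 + \left(8 - 77 + 16\right)} = \sqrt{11266 - 53} = \sqrt{11213}$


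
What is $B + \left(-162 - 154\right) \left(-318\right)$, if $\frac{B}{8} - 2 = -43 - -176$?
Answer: $101568$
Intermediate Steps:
$B = 1080$ ($B = 16 + 8 \left(-43 - -176\right) = 16 + 8 \left(-43 + 176\right) = 16 + 8 \cdot 133 = 16 + 1064 = 1080$)
$B + \left(-162 - 154\right) \left(-318\right) = 1080 + \left(-162 - 154\right) \left(-318\right) = 1080 - -100488 = 1080 + 100488 = 101568$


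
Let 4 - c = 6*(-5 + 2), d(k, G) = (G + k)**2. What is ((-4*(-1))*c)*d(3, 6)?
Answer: 7128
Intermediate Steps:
c = 22 (c = 4 - 6*(-5 + 2) = 4 - 6*(-3) = 4 - 1*(-18) = 4 + 18 = 22)
((-4*(-1))*c)*d(3, 6) = (-4*(-1)*22)*(6 + 3)**2 = (4*22)*9**2 = 88*81 = 7128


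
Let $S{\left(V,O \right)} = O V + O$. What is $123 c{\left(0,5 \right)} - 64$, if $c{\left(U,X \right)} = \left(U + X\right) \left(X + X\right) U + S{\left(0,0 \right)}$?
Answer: $-64$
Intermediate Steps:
$S{\left(V,O \right)} = O + O V$
$c{\left(U,X \right)} = 2 U X \left(U + X\right)$ ($c{\left(U,X \right)} = \left(U + X\right) \left(X + X\right) U + 0 \left(1 + 0\right) = \left(U + X\right) 2 X U + 0 \cdot 1 = 2 X \left(U + X\right) U + 0 = 2 U X \left(U + X\right) + 0 = 2 U X \left(U + X\right)$)
$123 c{\left(0,5 \right)} - 64 = 123 \cdot 2 \cdot 0 \cdot 5 \left(0 + 5\right) - 64 = 123 \cdot 2 \cdot 0 \cdot 5 \cdot 5 - 64 = 123 \cdot 0 - 64 = 0 - 64 = -64$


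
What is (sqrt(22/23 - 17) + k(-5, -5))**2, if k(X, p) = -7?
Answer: 758/23 - 42*I*sqrt(943)/23 ≈ 32.957 - 56.076*I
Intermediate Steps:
(sqrt(22/23 - 17) + k(-5, -5))**2 = (sqrt(22/23 - 17) - 7)**2 = (sqrt(-369/23) - 7)**2 = (3*I*sqrt(943)/23 - 7)**2 = (-7 + 3*I*sqrt(943)/23)**2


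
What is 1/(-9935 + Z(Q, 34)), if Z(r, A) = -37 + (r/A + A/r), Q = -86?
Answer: -731/7291670 ≈ -0.00010025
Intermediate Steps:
Z(r, A) = -37 + A/r + r/A (Z(r, A) = -37 + (A/r + r/A) = -37 + A/r + r/A)
1/(-9935 + Z(Q, 34)) = 1/(-9935 + (-37 + 34/(-86) - 86/34)) = 1/(-9935 + (-37 + 34*(-1/86) - 86*1/34)) = 1/(-9935 + (-37 - 17/43 - 43/17)) = 1/(-9935 - 29185/731) = 1/(-7291670/731) = -731/7291670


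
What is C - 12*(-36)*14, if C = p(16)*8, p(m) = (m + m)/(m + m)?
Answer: 6056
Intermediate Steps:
p(m) = 1 (p(m) = (2*m)/((2*m)) = (2*m)*(1/(2*m)) = 1)
C = 8 (C = 1*8 = 8)
C - 12*(-36)*14 = 8 - 12*(-36)*14 = 8 - (-432)*14 = 8 - 1*(-6048) = 8 + 6048 = 6056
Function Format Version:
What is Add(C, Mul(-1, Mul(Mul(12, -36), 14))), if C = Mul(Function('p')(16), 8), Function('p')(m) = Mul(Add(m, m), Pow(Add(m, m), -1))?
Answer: 6056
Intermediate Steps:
Function('p')(m) = 1 (Function('p')(m) = Mul(Mul(2, m), Pow(Mul(2, m), -1)) = Mul(Mul(2, m), Mul(Rational(1, 2), Pow(m, -1))) = 1)
C = 8 (C = Mul(1, 8) = 8)
Add(C, Mul(-1, Mul(Mul(12, -36), 14))) = Add(8, Mul(-1, Mul(Mul(12, -36), 14))) = Add(8, Mul(-1, Mul(-432, 14))) = Add(8, Mul(-1, -6048)) = Add(8, 6048) = 6056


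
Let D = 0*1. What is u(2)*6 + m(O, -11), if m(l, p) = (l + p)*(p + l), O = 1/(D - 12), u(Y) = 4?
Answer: 21145/144 ≈ 146.84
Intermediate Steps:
D = 0
O = -1/12 (O = 1/(0 - 12) = 1/(-12) = -1/12 ≈ -0.083333)
m(l, p) = (l + p)² (m(l, p) = (l + p)*(l + p) = (l + p)²)
u(2)*6 + m(O, -11) = 4*6 + (-1/12 - 11)² = 24 + (-133/12)² = 24 + 17689/144 = 21145/144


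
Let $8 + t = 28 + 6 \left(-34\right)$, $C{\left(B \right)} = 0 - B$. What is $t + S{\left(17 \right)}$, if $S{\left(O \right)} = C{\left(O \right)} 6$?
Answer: $-286$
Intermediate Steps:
$C{\left(B \right)} = - B$
$t = -184$ ($t = -8 + \left(28 + 6 \left(-34\right)\right) = -8 + \left(28 - 204\right) = -8 - 176 = -184$)
$S{\left(O \right)} = - 6 O$ ($S{\left(O \right)} = - O 6 = - 6 O$)
$t + S{\left(17 \right)} = -184 - 102 = -286$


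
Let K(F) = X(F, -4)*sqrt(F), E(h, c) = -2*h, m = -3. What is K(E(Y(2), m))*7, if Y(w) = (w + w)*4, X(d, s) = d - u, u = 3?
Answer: -980*I*sqrt(2) ≈ -1385.9*I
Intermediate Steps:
X(d, s) = -3 + d (X(d, s) = d - 1*3 = d - 3 = -3 + d)
Y(w) = 8*w (Y(w) = (2*w)*4 = 8*w)
K(F) = sqrt(F)*(-3 + F) (K(F) = (-3 + F)*sqrt(F) = sqrt(F)*(-3 + F))
K(E(Y(2), m))*7 = (sqrt(-16*2)*(-3 - 16*2))*7 = (sqrt(-2*16)*(-3 - 2*16))*7 = (sqrt(-32)*(-3 - 32))*7 = ((4*I*sqrt(2))*(-35))*7 = -140*I*sqrt(2)*7 = -980*I*sqrt(2)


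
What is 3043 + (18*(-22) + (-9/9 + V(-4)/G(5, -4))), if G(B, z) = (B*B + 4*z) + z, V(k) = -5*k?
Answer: 2650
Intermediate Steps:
G(B, z) = B**2 + 5*z (G(B, z) = (B**2 + 4*z) + z = B**2 + 5*z)
3043 + (18*(-22) + (-9/9 + V(-4)/G(5, -4))) = 3043 + (18*(-22) + (-9/9 + (-5*(-4))/(5**2 + 5*(-4)))) = 3043 + (-396 + (-9*1/9 + 20/(25 - 20))) = 3043 + (-396 + (-1 + 20/5)) = 3043 + (-396 + (-1 + 20*(1/5))) = 3043 + (-396 + (-1 + 4)) = 3043 + (-396 + 3) = 3043 - 393 = 2650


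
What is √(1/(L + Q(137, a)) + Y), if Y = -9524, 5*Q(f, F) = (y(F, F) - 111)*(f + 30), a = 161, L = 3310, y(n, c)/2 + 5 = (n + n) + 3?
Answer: 3*I*√11643133803979/104893 ≈ 97.591*I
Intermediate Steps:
y(n, c) = -4 + 4*n (y(n, c) = -10 + 2*((n + n) + 3) = -10 + 2*(2*n + 3) = -10 + 2*(3 + 2*n) = -10 + (6 + 4*n) = -4 + 4*n)
Q(f, F) = (-115 + 4*F)*(30 + f)/5 (Q(f, F) = (((-4 + 4*F) - 111)*(f + 30))/5 = ((-115 + 4*F)*(30 + f))/5 = (-115 + 4*F)*(30 + f)/5)
√(1/(L + Q(137, a)) + Y) = √(1/(3310 + (-690 - 23*137 + 24*161 + (⅘)*161*137)) - 9524) = √(1/(3310 + (-690 - 3151 + 3864 + 88228/5)) - 9524) = √(1/(3310 + 88343/5) - 9524) = √(1/(104893/5) - 9524) = √(5/104893 - 9524) = √(-999000927/104893) = 3*I*√11643133803979/104893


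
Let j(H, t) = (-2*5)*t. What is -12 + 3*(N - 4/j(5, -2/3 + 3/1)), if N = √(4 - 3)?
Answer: -297/35 ≈ -8.4857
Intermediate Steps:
N = 1 (N = √1 = 1)
j(H, t) = -10*t
-12 + 3*(N - 4/j(5, -2/3 + 3/1)) = -12 + 3*(1 - 4*(-1/(10*(-2/3 + 3/1)))) = -12 + 3*(1 - 4*(-1/(10*(-2*⅓ + 3*1)))) = -12 + 3*(1 - 4*(-1/(10*(-⅔ + 3)))) = -12 + 3*(1 - 4/((-10*7/3))) = -12 + 3*(1 - 4/(-70/3)) = -12 + 3*(1 - 4*(-3/70)) = -12 + 3*(1 + 6/35) = -12 + 3*(41/35) = -12 + 123/35 = -297/35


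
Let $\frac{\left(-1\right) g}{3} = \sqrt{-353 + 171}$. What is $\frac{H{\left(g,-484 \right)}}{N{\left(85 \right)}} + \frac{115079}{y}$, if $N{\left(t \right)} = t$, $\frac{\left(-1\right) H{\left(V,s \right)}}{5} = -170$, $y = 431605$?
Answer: $\frac{4431129}{431605} \approx 10.267$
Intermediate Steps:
$g = - 3 i \sqrt{182}$ ($g = - 3 \sqrt{-353 + 171} = - 3 \sqrt{-182} = - 3 i \sqrt{182} \approx - 40.472 i$)
$H{\left(V,s \right)} = 850$ ($H{\left(V,s \right)} = \left(-5\right) \left(-170\right) = 850$)
$\frac{H{\left(g,-484 \right)}}{N{\left(85 \right)}} + \frac{115079}{y} = \frac{850}{85} + \frac{115079}{431605} = 850 \cdot \frac{1}{85} + 115079 \cdot \frac{1}{431605} = 10 + \frac{115079}{431605} = \frac{4431129}{431605}$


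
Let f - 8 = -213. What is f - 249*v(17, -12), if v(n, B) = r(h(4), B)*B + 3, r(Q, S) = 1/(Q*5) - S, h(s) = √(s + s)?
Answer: 34904 + 747*√2/5 ≈ 35115.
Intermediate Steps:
f = -205 (f = 8 - 213 = -205)
h(s) = √2*√s (h(s) = √(2*s) = √2*√s)
r(Q, S) = -S + 1/(5*Q) (r(Q, S) = 1/(5*Q) - S = -S + 1/(5*Q))
v(n, B) = 3 + B*(-B + √2/20) (v(n, B) = (-B + 1/(5*((√2*√4))))*B + 3 = (-B + 1/(5*((√2*2))))*B + 3 = (-B + 1/(5*((2*√2))))*B + 3 = (-B + (√2/4)/5)*B + 3 = (-B + √2/20)*B + 3 = B*(-B + √2/20) + 3 = 3 + B*(-B + √2/20))
f - 249*v(17, -12) = -205 - 249*(3 - 1/20*(-12)*(-√2 + 20*(-12))) = -205 - 249*(3 - 1/20*(-12)*(-√2 - 240)) = -205 - 249*(3 - 1/20*(-12)*(-240 - √2)) = -205 - 249*(3 + (-144 - 3*√2/5)) = -205 - 249*(-141 - 3*√2/5) = -205 + (35109 + 747*√2/5) = 34904 + 747*√2/5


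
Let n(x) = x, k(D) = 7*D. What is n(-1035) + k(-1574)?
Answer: -12053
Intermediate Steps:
n(-1035) + k(-1574) = -1035 + 7*(-1574) = -1035 - 11018 = -12053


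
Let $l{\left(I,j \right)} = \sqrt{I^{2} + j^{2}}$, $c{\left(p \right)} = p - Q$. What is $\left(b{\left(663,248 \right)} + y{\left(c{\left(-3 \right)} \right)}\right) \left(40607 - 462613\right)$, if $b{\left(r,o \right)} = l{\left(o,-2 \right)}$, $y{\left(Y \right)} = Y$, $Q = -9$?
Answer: $-2532036 - 844012 \sqrt{15377} \approx -1.0719 \cdot 10^{8}$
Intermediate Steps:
$c{\left(p \right)} = 9 + p$ ($c{\left(p \right)} = p - -9 = p + 9 = 9 + p$)
$b{\left(r,o \right)} = \sqrt{4 + o^{2}}$ ($b{\left(r,o \right)} = \sqrt{o^{2} + \left(-2\right)^{2}} = \sqrt{o^{2} + 4} = \sqrt{4 + o^{2}}$)
$\left(b{\left(663,248 \right)} + y{\left(c{\left(-3 \right)} \right)}\right) \left(40607 - 462613\right) = \left(\sqrt{4 + 248^{2}} + \left(9 - 3\right)\right) \left(40607 - 462613\right) = \left(\sqrt{4 + 61504} + 6\right) \left(-422006\right) = \left(\sqrt{61508} + 6\right) \left(-422006\right) = \left(2 \sqrt{15377} + 6\right) \left(-422006\right) = \left(6 + 2 \sqrt{15377}\right) \left(-422006\right) = -2532036 - 844012 \sqrt{15377}$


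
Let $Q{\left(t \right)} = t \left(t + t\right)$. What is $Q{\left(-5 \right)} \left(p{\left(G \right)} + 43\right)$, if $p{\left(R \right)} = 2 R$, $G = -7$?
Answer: $1450$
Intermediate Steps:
$Q{\left(t \right)} = 2 t^{2}$ ($Q{\left(t \right)} = t 2 t = 2 t^{2}$)
$Q{\left(-5 \right)} \left(p{\left(G \right)} + 43\right) = 2 \left(-5\right)^{2} \left(2 \left(-7\right) + 43\right) = 2 \cdot 25 \left(-14 + 43\right) = 50 \cdot 29 = 1450$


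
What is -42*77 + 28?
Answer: -3206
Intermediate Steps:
-42*77 + 28 = -3234 + 28 = -3206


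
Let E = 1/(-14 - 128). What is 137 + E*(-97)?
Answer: 19551/142 ≈ 137.68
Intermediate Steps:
E = -1/142 (E = 1/(-142) = -1/142 ≈ -0.0070423)
137 + E*(-97) = 137 - 1/142*(-97) = 137 + 97/142 = 19551/142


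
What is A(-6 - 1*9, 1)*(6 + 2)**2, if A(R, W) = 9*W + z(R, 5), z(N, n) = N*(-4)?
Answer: 4416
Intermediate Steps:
z(N, n) = -4*N
A(R, W) = -4*R + 9*W (A(R, W) = 9*W - 4*R = -4*R + 9*W)
A(-6 - 1*9, 1)*(6 + 2)**2 = (-4*(-6 - 1*9) + 9*1)*(6 + 2)**2 = (-4*(-6 - 9) + 9)*8**2 = (-4*(-15) + 9)*64 = (60 + 9)*64 = 69*64 = 4416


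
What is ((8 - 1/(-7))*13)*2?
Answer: 1482/7 ≈ 211.71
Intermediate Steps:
((8 - 1/(-7))*13)*2 = ((8 - 1*(-⅐))*13)*2 = ((8 + ⅐)*13)*2 = ((57/7)*13)*2 = (741/7)*2 = 1482/7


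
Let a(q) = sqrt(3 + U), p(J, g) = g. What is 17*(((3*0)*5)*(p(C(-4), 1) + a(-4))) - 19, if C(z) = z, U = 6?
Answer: -19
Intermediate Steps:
a(q) = 3 (a(q) = sqrt(3 + 6) = sqrt(9) = 3)
17*(((3*0)*5)*(p(C(-4), 1) + a(-4))) - 19 = 17*(((3*0)*5)*(1 + 3)) - 19 = 17*((0*5)*4) - 19 = 17*(0*4) - 19 = 17*0 - 19 = 0 - 19 = -19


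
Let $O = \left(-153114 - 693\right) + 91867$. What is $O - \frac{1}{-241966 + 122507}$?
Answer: $- \frac{7399290459}{119459} \approx -61940.0$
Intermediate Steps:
$O = -61940$ ($O = -153807 + 91867 = -61940$)
$O - \frac{1}{-241966 + 122507} = -61940 - \frac{1}{-241966 + 122507} = -61940 - \frac{1}{-119459} = -61940 - - \frac{1}{119459} = -61940 + \frac{1}{119459} = - \frac{7399290459}{119459}$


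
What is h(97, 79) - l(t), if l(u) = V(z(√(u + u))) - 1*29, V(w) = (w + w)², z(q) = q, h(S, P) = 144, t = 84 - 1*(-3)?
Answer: -523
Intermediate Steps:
t = 87 (t = 84 + 3 = 87)
V(w) = 4*w² (V(w) = (2*w)² = 4*w²)
l(u) = -29 + 8*u (l(u) = 4*(√(u + u))² - 1*29 = 4*(√(2*u))² - 29 = 4*(√2*√u)² - 29 = 4*(2*u) - 29 = 8*u - 29 = -29 + 8*u)
h(97, 79) - l(t) = 144 - (-29 + 8*87) = 144 - (-29 + 696) = 144 - 1*667 = 144 - 667 = -523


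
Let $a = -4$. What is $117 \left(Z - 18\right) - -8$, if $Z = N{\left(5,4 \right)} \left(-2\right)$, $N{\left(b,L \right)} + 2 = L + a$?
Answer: $-1630$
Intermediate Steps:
$N{\left(b,L \right)} = -6 + L$ ($N{\left(b,L \right)} = -2 + \left(L - 4\right) = -2 + \left(-4 + L\right) = -6 + L$)
$Z = 4$ ($Z = \left(-6 + 4\right) \left(-2\right) = \left(-2\right) \left(-2\right) = 4$)
$117 \left(Z - 18\right) - -8 = 117 \left(4 - 18\right) - -8 = 117 \left(-14\right) + \left(-46 + 54\right) = -1638 + 8 = -1630$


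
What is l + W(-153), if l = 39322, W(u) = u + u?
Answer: 39016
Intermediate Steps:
W(u) = 2*u
l + W(-153) = 39322 + 2*(-153) = 39322 - 306 = 39016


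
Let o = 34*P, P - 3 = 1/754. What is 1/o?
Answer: 377/38471 ≈ 0.0097996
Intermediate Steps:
P = 2263/754 (P = 3 + 1/754 = 2263/754 ≈ 3.0013)
o = 38471/377 (o = 34*(2263/754) = 38471/377 ≈ 102.05)
1/o = 1/(38471/377) = 377/38471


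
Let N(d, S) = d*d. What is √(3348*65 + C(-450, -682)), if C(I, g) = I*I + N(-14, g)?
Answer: 2*√105079 ≈ 648.32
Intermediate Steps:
N(d, S) = d²
C(I, g) = 196 + I² (C(I, g) = I*I + (-14)² = I² + 196 = 196 + I²)
√(3348*65 + C(-450, -682)) = √(3348*65 + (196 + (-450)²)) = √(217620 + (196 + 202500)) = √(217620 + 202696) = √420316 = 2*√105079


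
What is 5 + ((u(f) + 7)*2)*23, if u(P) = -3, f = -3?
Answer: 189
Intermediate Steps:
5 + ((u(f) + 7)*2)*23 = 5 + ((-3 + 7)*2)*23 = 5 + (4*2)*23 = 5 + 8*23 = 5 + 184 = 189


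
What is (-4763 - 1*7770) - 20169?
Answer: -32702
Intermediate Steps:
(-4763 - 1*7770) - 20169 = (-4763 - 7770) - 20169 = -12533 - 20169 = -32702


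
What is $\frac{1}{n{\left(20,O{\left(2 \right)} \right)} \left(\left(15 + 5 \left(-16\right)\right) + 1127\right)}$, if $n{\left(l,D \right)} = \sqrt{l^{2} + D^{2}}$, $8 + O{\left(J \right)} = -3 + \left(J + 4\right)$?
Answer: $\frac{\sqrt{17}}{90270} \approx 4.5675 \cdot 10^{-5}$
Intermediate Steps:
$O{\left(J \right)} = -7 + J$ ($O{\left(J \right)} = -8 + \left(-3 + \left(J + 4\right)\right) = -8 + \left(-3 + \left(4 + J\right)\right) = -8 + \left(1 + J\right) = -7 + J$)
$n{\left(l,D \right)} = \sqrt{D^{2} + l^{2}}$
$\frac{1}{n{\left(20,O{\left(2 \right)} \right)} \left(\left(15 + 5 \left(-16\right)\right) + 1127\right)} = \frac{1}{\sqrt{\left(-7 + 2\right)^{2} + 20^{2}} \left(\left(15 + 5 \left(-16\right)\right) + 1127\right)} = \frac{1}{\sqrt{\left(-5\right)^{2} + 400} \left(\left(15 - 80\right) + 1127\right)} = \frac{1}{\sqrt{25 + 400} \left(-65 + 1127\right)} = \frac{1}{\sqrt{425} \cdot 1062} = \frac{1}{5 \sqrt{17} \cdot 1062} = \frac{1}{5310 \sqrt{17}} = \frac{\sqrt{17}}{90270}$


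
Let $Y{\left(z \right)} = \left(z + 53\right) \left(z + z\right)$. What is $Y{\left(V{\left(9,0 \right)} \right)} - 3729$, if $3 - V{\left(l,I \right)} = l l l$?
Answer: $973467$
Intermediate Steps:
$V{\left(l,I \right)} = 3 - l^{3}$ ($V{\left(l,I \right)} = 3 - l l l = 3 - l^{2} l = 3 - l^{3}$)
$Y{\left(z \right)} = 2 z \left(53 + z\right)$ ($Y{\left(z \right)} = \left(53 + z\right) 2 z = 2 z \left(53 + z\right)$)
$Y{\left(V{\left(9,0 \right)} \right)} - 3729 = 2 \left(3 - 9^{3}\right) \left(53 + \left(3 - 9^{3}\right)\right) - 3729 = 2 \left(3 - 729\right) \left(53 + \left(3 - 729\right)\right) - 3729 = 2 \left(-726\right) \left(53 - 726\right) - 3729 = 2 \left(-726\right) \left(-673\right) - 3729 = 977196 - 3729 = 973467$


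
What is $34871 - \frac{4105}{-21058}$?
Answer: $\frac{734317623}{21058} \approx 34871.0$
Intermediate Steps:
$34871 - \frac{4105}{-21058} = 34871 - 4105 \left(- \frac{1}{21058}\right) = 34871 - - \frac{4105}{21058} = 34871 + \frac{4105}{21058} = \frac{734317623}{21058}$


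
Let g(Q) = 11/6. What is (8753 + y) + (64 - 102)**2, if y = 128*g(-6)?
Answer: 31295/3 ≈ 10432.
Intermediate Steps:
g(Q) = 11/6 (g(Q) = 11*(1/6) = 11/6)
y = 704/3 (y = 128*(11/6) = 704/3 ≈ 234.67)
(8753 + y) + (64 - 102)**2 = (8753 + 704/3) + (64 - 102)**2 = 26963/3 + (-38)**2 = 26963/3 + 1444 = 31295/3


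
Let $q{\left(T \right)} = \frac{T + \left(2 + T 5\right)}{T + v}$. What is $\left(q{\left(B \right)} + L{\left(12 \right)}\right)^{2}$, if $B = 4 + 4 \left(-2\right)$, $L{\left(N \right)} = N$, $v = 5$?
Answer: $100$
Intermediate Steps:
$B = -4$ ($B = 4 - 8 = -4$)
$q{\left(T \right)} = \frac{2 + 6 T}{5 + T}$ ($q{\left(T \right)} = \frac{T + \left(2 + T 5\right)}{T + 5} = \frac{T + \left(2 + 5 T\right)}{5 + T} = \frac{2 + 6 T}{5 + T}$)
$\left(q{\left(B \right)} + L{\left(12 \right)}\right)^{2} = \left(\frac{2 \left(1 + 3 \left(-4\right)\right)}{5 - 4} + 12\right)^{2} = \left(\frac{2 \left(1 - 12\right)}{1} + 12\right)^{2} = \left(2 \cdot 1 \left(-11\right) + 12\right)^{2} = \left(-22 + 12\right)^{2} = \left(-10\right)^{2} = 100$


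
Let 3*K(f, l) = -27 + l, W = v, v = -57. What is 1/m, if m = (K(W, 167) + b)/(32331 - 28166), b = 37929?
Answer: 12495/113927 ≈ 0.10968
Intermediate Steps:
W = -57
K(f, l) = -9 + l/3 (K(f, l) = (-27 + l)/3 = -9 + l/3)
m = 113927/12495 (m = ((-9 + (⅓)*167) + 37929)/(32331 - 28166) = ((-9 + 167/3) + 37929)/4165 = (140/3 + 37929)*(1/4165) = (113927/3)*(1/4165) = 113927/12495 ≈ 9.1178)
1/m = 1/(113927/12495) = 12495/113927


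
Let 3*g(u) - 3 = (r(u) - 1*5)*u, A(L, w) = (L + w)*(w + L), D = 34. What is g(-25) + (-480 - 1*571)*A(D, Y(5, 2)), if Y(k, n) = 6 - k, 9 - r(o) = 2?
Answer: -3862472/3 ≈ -1.2875e+6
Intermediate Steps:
r(o) = 7 (r(o) = 9 - 1*2 = 9 - 2 = 7)
A(L, w) = (L + w)² (A(L, w) = (L + w)*(L + w) = (L + w)²)
g(u) = 1 + 2*u/3 (g(u) = 1 + ((7 - 1*5)*u)/3 = 1 + ((7 - 5)*u)/3 = 1 + (2*u)/3 = 1 + 2*u/3)
g(-25) + (-480 - 1*571)*A(D, Y(5, 2)) = (1 + (⅔)*(-25)) + (-480 - 1*571)*(34 + (6 - 1*5))² = (1 - 50/3) + (-480 - 571)*(34 + (6 - 5))² = -47/3 - 1051*(34 + 1)² = -47/3 - 1051*35² = -47/3 - 1051*1225 = -47/3 - 1287475 = -3862472/3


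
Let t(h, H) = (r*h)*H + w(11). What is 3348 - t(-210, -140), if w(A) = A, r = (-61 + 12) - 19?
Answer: 2002537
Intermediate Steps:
r = -68 (r = -49 - 19 = -68)
t(h, H) = 11 - 68*H*h (t(h, H) = (-68*h)*H + 11 = -68*H*h + 11 = 11 - 68*H*h)
3348 - t(-210, -140) = 3348 - (11 - 68*(-140)*(-210)) = 3348 - (11 - 1999200) = 3348 - 1*(-1999189) = 3348 + 1999189 = 2002537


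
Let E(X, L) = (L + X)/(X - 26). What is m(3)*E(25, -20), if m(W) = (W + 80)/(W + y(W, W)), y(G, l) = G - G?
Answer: -415/3 ≈ -138.33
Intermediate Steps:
y(G, l) = 0
E(X, L) = (L + X)/(-26 + X)
m(W) = (80 + W)/W (m(W) = (W + 80)/(W + 0) = (80 + W)/W)
m(3)*E(25, -20) = ((80 + 3)/3)*((-20 + 25)/(-26 + 25)) = ((⅓)*83)*(5/(-1)) = 83*(-1*5)/3 = (83/3)*(-5) = -415/3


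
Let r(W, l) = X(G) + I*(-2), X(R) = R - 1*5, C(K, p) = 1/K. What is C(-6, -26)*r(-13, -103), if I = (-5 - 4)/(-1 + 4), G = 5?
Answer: -1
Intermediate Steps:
X(R) = -5 + R (X(R) = R - 5 = -5 + R)
I = -3 (I = -9/3 = -9*⅓ = -3)
r(W, l) = 6 (r(W, l) = (-5 + 5) - 3*(-2) = 0 + 6 = 6)
C(-6, -26)*r(-13, -103) = 6/(-6) = -⅙*6 = -1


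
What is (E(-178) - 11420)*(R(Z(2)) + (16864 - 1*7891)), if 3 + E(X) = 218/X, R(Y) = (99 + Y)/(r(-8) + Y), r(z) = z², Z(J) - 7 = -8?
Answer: -82124398876/801 ≈ -1.0253e+8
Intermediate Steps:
Z(J) = -1 (Z(J) = 7 - 8 = -1)
R(Y) = (99 + Y)/(64 + Y) (R(Y) = (99 + Y)/((-8)² + Y) = (99 + Y)/(64 + Y))
E(X) = -3 + 218/X
(E(-178) - 11420)*(R(Z(2)) + (16864 - 1*7891)) = ((-3 + 218/(-178)) - 11420)*((99 - 1)/(64 - 1) + (16864 - 1*7891)) = ((-3 + 218*(-1/178)) - 11420)*(98/63 + (16864 - 7891)) = ((-3 - 109/89) - 11420)*((1/63)*98 + 8973) = (-376/89 - 11420)*(14/9 + 8973) = -1016756/89*80771/9 = -82124398876/801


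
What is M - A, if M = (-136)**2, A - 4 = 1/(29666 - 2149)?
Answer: 508844363/27517 ≈ 18492.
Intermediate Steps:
A = 110069/27517 (A = 4 + 1/(29666 - 2149) = 4 + 1/27517 = 110069/27517 ≈ 4.0000)
M = 18496
M - A = 18496 - 1*110069/27517 = 18496 - 110069/27517 = 508844363/27517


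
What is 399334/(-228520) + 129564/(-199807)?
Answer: -54698846909/22829947820 ≈ -2.3959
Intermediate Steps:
399334/(-228520) + 129564/(-199807) = 399334*(-1/228520) + 129564*(-1/199807) = -199667/114260 - 129564/199807 = -54698846909/22829947820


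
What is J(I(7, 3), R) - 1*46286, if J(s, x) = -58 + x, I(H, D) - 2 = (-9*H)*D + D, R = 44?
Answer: -46300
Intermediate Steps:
I(H, D) = 2 + D - 9*D*H (I(H, D) = 2 + ((-9*H)*D + D) = 2 + (-9*D*H + D) = 2 + (D - 9*D*H) = 2 + D - 9*D*H)
J(I(7, 3), R) - 1*46286 = (-58 + 44) - 1*46286 = -14 - 46286 = -46300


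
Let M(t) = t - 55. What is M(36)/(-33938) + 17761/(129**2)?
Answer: 603088997/564762258 ≈ 1.0679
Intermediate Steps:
M(t) = -55 + t
M(36)/(-33938) + 17761/(129**2) = (-55 + 36)/(-33938) + 17761/(129**2) = -19*(-1/33938) + 17761/16641 = 19/33938 + 17761*(1/16641) = 19/33938 + 17761/16641 = 603088997/564762258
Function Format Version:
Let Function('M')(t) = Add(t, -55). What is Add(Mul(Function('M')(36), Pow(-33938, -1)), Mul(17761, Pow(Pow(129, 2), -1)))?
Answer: Rational(603088997, 564762258) ≈ 1.0679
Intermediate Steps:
Function('M')(t) = Add(-55, t)
Add(Mul(Function('M')(36), Pow(-33938, -1)), Mul(17761, Pow(Pow(129, 2), -1))) = Add(Mul(Add(-55, 36), Pow(-33938, -1)), Mul(17761, Pow(Pow(129, 2), -1))) = Add(Mul(-19, Rational(-1, 33938)), Mul(17761, Pow(16641, -1))) = Add(Rational(19, 33938), Mul(17761, Rational(1, 16641))) = Add(Rational(19, 33938), Rational(17761, 16641)) = Rational(603088997, 564762258)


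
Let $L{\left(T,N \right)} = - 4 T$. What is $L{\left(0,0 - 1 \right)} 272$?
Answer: $0$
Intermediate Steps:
$L{\left(0,0 - 1 \right)} 272 = \left(-4\right) 0 \cdot 272 = 0 \cdot 272 = 0$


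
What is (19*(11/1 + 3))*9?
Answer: 2394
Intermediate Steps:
(19*(11/1 + 3))*9 = (19*(11*1 + 3))*9 = (19*(11 + 3))*9 = (19*14)*9 = 266*9 = 2394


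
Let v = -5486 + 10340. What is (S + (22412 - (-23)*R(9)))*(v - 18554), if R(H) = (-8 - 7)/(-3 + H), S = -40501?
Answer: 248607050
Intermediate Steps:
R(H) = -15/(-3 + H)
v = 4854
(S + (22412 - (-23)*R(9)))*(v - 18554) = (-40501 + (22412 - (-23)*(-15/(-3 + 9))))*(4854 - 18554) = (-40501 + (22412 - (-23)*(-15/6)))*(-13700) = (-40501 + (22412 - (-23)*(-15*1/6)))*(-13700) = (-40501 + (22412 - (-23)*(-5)/2))*(-13700) = (-40501 + (22412 - 1*115/2))*(-13700) = (-40501 + (22412 - 115/2))*(-13700) = (-40501 + 44709/2)*(-13700) = -36293/2*(-13700) = 248607050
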